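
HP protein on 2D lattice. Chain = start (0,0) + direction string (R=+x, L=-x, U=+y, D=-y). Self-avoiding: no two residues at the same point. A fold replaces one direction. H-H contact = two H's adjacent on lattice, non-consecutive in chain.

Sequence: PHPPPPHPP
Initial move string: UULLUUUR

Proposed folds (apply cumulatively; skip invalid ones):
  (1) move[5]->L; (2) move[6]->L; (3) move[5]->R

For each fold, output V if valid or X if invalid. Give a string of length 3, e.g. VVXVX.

Initial: UULLUUUR -> [(0, 0), (0, 1), (0, 2), (-1, 2), (-2, 2), (-2, 3), (-2, 4), (-2, 5), (-1, 5)]
Fold 1: move[5]->L => UULLULUR VALID
Fold 2: move[6]->L => UULLULLR INVALID (collision), skipped
Fold 3: move[5]->R => UULLURUR VALID

Answer: VXV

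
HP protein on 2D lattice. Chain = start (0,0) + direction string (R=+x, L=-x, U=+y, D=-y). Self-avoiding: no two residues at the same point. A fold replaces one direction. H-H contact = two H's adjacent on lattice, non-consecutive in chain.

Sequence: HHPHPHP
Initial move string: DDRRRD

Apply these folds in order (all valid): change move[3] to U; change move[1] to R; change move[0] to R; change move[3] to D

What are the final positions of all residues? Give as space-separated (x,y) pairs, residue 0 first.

Initial moves: DDRRRD
Fold: move[3]->U => DDRURD (positions: [(0, 0), (0, -1), (0, -2), (1, -2), (1, -1), (2, -1), (2, -2)])
Fold: move[1]->R => DRRURD (positions: [(0, 0), (0, -1), (1, -1), (2, -1), (2, 0), (3, 0), (3, -1)])
Fold: move[0]->R => RRRURD (positions: [(0, 0), (1, 0), (2, 0), (3, 0), (3, 1), (4, 1), (4, 0)])
Fold: move[3]->D => RRRDRD (positions: [(0, 0), (1, 0), (2, 0), (3, 0), (3, -1), (4, -1), (4, -2)])

Answer: (0,0) (1,0) (2,0) (3,0) (3,-1) (4,-1) (4,-2)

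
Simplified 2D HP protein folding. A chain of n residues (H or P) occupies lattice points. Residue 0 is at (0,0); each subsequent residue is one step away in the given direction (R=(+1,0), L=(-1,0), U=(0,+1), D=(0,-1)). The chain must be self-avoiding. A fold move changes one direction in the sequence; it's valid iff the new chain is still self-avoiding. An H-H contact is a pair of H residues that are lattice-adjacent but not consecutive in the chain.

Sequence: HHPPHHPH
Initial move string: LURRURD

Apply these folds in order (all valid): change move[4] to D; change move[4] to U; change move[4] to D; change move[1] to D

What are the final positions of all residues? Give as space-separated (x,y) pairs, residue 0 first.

Answer: (0,0) (-1,0) (-1,-1) (0,-1) (1,-1) (1,-2) (2,-2) (2,-3)

Derivation:
Initial moves: LURRURD
Fold: move[4]->D => LURRDRD (positions: [(0, 0), (-1, 0), (-1, 1), (0, 1), (1, 1), (1, 0), (2, 0), (2, -1)])
Fold: move[4]->U => LURRURD (positions: [(0, 0), (-1, 0), (-1, 1), (0, 1), (1, 1), (1, 2), (2, 2), (2, 1)])
Fold: move[4]->D => LURRDRD (positions: [(0, 0), (-1, 0), (-1, 1), (0, 1), (1, 1), (1, 0), (2, 0), (2, -1)])
Fold: move[1]->D => LDRRDRD (positions: [(0, 0), (-1, 0), (-1, -1), (0, -1), (1, -1), (1, -2), (2, -2), (2, -3)])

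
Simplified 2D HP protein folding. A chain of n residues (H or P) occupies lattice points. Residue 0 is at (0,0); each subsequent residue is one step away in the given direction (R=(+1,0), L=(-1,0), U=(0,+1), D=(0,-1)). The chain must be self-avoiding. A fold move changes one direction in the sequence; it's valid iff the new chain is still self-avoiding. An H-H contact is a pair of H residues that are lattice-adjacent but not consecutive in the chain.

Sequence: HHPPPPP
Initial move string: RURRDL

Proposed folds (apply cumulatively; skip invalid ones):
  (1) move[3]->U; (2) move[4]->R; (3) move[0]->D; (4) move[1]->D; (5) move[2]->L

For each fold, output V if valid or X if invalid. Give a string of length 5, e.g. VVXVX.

Initial: RURRDL -> [(0, 0), (1, 0), (1, 1), (2, 1), (3, 1), (3, 0), (2, 0)]
Fold 1: move[3]->U => RURUDL INVALID (collision), skipped
Fold 2: move[4]->R => RURRRL INVALID (collision), skipped
Fold 3: move[0]->D => DURRDL INVALID (collision), skipped
Fold 4: move[1]->D => RDRRDL VALID
Fold 5: move[2]->L => RDLRDL INVALID (collision), skipped

Answer: XXXVX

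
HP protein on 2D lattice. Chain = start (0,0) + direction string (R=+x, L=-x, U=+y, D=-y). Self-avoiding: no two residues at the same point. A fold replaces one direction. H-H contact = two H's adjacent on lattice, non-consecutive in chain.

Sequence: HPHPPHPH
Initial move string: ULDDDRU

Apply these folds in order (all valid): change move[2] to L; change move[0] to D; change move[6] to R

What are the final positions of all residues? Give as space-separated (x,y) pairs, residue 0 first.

Answer: (0,0) (0,-1) (-1,-1) (-2,-1) (-2,-2) (-2,-3) (-1,-3) (0,-3)

Derivation:
Initial moves: ULDDDRU
Fold: move[2]->L => ULLDDRU (positions: [(0, 0), (0, 1), (-1, 1), (-2, 1), (-2, 0), (-2, -1), (-1, -1), (-1, 0)])
Fold: move[0]->D => DLLDDRU (positions: [(0, 0), (0, -1), (-1, -1), (-2, -1), (-2, -2), (-2, -3), (-1, -3), (-1, -2)])
Fold: move[6]->R => DLLDDRR (positions: [(0, 0), (0, -1), (-1, -1), (-2, -1), (-2, -2), (-2, -3), (-1, -3), (0, -3)])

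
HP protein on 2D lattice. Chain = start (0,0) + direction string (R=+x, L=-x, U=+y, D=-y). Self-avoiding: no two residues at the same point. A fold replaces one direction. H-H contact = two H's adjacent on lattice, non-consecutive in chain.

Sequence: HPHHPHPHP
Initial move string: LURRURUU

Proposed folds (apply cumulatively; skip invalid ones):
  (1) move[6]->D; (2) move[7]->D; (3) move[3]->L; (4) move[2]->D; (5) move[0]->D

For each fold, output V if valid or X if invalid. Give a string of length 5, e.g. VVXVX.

Answer: XXXXX

Derivation:
Initial: LURRURUU -> [(0, 0), (-1, 0), (-1, 1), (0, 1), (1, 1), (1, 2), (2, 2), (2, 3), (2, 4)]
Fold 1: move[6]->D => LURRURDU INVALID (collision), skipped
Fold 2: move[7]->D => LURRURUD INVALID (collision), skipped
Fold 3: move[3]->L => LURLURUU INVALID (collision), skipped
Fold 4: move[2]->D => LUDRURUU INVALID (collision), skipped
Fold 5: move[0]->D => DURRURUU INVALID (collision), skipped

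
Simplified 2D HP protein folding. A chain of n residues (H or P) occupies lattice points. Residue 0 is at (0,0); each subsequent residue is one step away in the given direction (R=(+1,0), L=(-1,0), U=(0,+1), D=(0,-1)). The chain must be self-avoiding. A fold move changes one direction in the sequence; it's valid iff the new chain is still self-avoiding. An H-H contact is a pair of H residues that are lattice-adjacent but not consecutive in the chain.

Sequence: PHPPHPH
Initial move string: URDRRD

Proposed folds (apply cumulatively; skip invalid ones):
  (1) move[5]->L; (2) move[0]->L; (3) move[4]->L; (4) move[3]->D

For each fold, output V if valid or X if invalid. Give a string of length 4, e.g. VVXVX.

Initial: URDRRD -> [(0, 0), (0, 1), (1, 1), (1, 0), (2, 0), (3, 0), (3, -1)]
Fold 1: move[5]->L => URDRRL INVALID (collision), skipped
Fold 2: move[0]->L => LRDRRD INVALID (collision), skipped
Fold 3: move[4]->L => URDRLD INVALID (collision), skipped
Fold 4: move[3]->D => URDDRD VALID

Answer: XXXV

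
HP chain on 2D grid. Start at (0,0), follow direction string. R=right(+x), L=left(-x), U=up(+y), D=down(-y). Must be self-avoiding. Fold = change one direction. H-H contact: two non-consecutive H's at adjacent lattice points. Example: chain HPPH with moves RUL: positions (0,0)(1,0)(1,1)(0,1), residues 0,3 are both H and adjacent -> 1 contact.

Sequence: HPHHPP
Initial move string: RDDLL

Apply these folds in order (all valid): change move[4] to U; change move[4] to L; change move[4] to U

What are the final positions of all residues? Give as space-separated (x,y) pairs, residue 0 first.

Answer: (0,0) (1,0) (1,-1) (1,-2) (0,-2) (0,-1)

Derivation:
Initial moves: RDDLL
Fold: move[4]->U => RDDLU (positions: [(0, 0), (1, 0), (1, -1), (1, -2), (0, -2), (0, -1)])
Fold: move[4]->L => RDDLL (positions: [(0, 0), (1, 0), (1, -1), (1, -2), (0, -2), (-1, -2)])
Fold: move[4]->U => RDDLU (positions: [(0, 0), (1, 0), (1, -1), (1, -2), (0, -2), (0, -1)])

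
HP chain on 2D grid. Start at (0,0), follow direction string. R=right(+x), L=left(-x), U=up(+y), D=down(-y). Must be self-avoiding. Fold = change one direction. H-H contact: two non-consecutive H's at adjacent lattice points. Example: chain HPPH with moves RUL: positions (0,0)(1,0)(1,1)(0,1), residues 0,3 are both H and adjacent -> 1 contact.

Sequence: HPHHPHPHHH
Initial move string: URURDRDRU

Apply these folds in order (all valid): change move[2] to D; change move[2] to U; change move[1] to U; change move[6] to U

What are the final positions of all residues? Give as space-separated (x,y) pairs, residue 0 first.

Initial moves: URURDRDRU
Fold: move[2]->D => URDRDRDRU (positions: [(0, 0), (0, 1), (1, 1), (1, 0), (2, 0), (2, -1), (3, -1), (3, -2), (4, -2), (4, -1)])
Fold: move[2]->U => URURDRDRU (positions: [(0, 0), (0, 1), (1, 1), (1, 2), (2, 2), (2, 1), (3, 1), (3, 0), (4, 0), (4, 1)])
Fold: move[1]->U => UUURDRDRU (positions: [(0, 0), (0, 1), (0, 2), (0, 3), (1, 3), (1, 2), (2, 2), (2, 1), (3, 1), (3, 2)])
Fold: move[6]->U => UUURDRURU (positions: [(0, 0), (0, 1), (0, 2), (0, 3), (1, 3), (1, 2), (2, 2), (2, 3), (3, 3), (3, 4)])

Answer: (0,0) (0,1) (0,2) (0,3) (1,3) (1,2) (2,2) (2,3) (3,3) (3,4)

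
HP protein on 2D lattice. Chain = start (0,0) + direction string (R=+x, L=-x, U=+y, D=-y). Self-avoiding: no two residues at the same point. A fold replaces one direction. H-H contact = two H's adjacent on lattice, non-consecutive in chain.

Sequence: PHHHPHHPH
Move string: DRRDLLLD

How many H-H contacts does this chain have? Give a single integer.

Positions: [(0, 0), (0, -1), (1, -1), (2, -1), (2, -2), (1, -2), (0, -2), (-1, -2), (-1, -3)]
H-H contact: residue 1 @(0,-1) - residue 6 @(0, -2)
H-H contact: residue 2 @(1,-1) - residue 5 @(1, -2)

Answer: 2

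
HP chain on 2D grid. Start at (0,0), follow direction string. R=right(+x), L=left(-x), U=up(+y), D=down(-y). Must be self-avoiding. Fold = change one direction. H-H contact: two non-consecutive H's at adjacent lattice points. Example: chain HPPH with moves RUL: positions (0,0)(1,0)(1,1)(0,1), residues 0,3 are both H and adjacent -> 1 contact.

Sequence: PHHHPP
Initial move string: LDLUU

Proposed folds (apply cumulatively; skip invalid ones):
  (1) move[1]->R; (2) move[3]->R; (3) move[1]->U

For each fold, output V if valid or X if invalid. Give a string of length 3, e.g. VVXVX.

Answer: XXV

Derivation:
Initial: LDLUU -> [(0, 0), (-1, 0), (-1, -1), (-2, -1), (-2, 0), (-2, 1)]
Fold 1: move[1]->R => LRLUU INVALID (collision), skipped
Fold 2: move[3]->R => LDLRU INVALID (collision), skipped
Fold 3: move[1]->U => LULUU VALID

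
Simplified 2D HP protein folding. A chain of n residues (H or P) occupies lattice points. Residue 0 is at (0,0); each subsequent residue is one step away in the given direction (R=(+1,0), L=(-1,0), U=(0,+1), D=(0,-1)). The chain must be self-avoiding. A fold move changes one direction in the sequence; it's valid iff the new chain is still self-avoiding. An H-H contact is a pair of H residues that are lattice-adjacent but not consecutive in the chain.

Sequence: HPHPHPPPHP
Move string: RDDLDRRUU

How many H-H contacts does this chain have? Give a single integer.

Positions: [(0, 0), (1, 0), (1, -1), (1, -2), (0, -2), (0, -3), (1, -3), (2, -3), (2, -2), (2, -1)]
No H-H contacts found.

Answer: 0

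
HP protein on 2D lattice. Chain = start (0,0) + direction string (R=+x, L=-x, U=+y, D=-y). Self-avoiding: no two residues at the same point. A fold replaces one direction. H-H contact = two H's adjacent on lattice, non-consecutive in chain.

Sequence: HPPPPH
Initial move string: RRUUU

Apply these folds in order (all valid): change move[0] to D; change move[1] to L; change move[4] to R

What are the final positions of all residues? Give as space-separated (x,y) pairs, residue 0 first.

Initial moves: RRUUU
Fold: move[0]->D => DRUUU (positions: [(0, 0), (0, -1), (1, -1), (1, 0), (1, 1), (1, 2)])
Fold: move[1]->L => DLUUU (positions: [(0, 0), (0, -1), (-1, -1), (-1, 0), (-1, 1), (-1, 2)])
Fold: move[4]->R => DLUUR (positions: [(0, 0), (0, -1), (-1, -1), (-1, 0), (-1, 1), (0, 1)])

Answer: (0,0) (0,-1) (-1,-1) (-1,0) (-1,1) (0,1)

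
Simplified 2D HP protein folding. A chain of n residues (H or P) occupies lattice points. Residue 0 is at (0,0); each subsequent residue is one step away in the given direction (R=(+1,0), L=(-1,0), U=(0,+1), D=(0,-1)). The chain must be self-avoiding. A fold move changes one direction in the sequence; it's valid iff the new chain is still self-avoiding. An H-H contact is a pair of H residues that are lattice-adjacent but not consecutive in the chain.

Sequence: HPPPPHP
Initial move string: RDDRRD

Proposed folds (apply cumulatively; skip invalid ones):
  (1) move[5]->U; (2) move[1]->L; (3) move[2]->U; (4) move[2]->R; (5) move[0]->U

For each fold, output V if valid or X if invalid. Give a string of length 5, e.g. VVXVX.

Initial: RDDRRD -> [(0, 0), (1, 0), (1, -1), (1, -2), (2, -2), (3, -2), (3, -3)]
Fold 1: move[5]->U => RDDRRU VALID
Fold 2: move[1]->L => RLDRRU INVALID (collision), skipped
Fold 3: move[2]->U => RDURRU INVALID (collision), skipped
Fold 4: move[2]->R => RDRRRU VALID
Fold 5: move[0]->U => UDRRRU INVALID (collision), skipped

Answer: VXXVX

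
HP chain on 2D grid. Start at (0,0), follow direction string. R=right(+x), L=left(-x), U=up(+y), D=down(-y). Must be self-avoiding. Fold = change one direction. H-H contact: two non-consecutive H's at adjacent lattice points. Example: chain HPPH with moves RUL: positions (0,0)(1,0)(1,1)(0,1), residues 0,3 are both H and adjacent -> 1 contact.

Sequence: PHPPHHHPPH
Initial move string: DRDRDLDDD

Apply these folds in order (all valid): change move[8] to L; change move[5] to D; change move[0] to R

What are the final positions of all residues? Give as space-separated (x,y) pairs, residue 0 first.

Answer: (0,0) (1,0) (2,0) (2,-1) (3,-1) (3,-2) (3,-3) (3,-4) (3,-5) (2,-5)

Derivation:
Initial moves: DRDRDLDDD
Fold: move[8]->L => DRDRDLDDL (positions: [(0, 0), (0, -1), (1, -1), (1, -2), (2, -2), (2, -3), (1, -3), (1, -4), (1, -5), (0, -5)])
Fold: move[5]->D => DRDRDDDDL (positions: [(0, 0), (0, -1), (1, -1), (1, -2), (2, -2), (2, -3), (2, -4), (2, -5), (2, -6), (1, -6)])
Fold: move[0]->R => RRDRDDDDL (positions: [(0, 0), (1, 0), (2, 0), (2, -1), (3, -1), (3, -2), (3, -3), (3, -4), (3, -5), (2, -5)])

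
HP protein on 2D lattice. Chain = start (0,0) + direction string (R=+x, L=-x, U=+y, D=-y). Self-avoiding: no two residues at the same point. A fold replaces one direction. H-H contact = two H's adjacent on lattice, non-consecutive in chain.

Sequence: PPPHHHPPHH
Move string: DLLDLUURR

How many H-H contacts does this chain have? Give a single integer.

Positions: [(0, 0), (0, -1), (-1, -1), (-2, -1), (-2, -2), (-3, -2), (-3, -1), (-3, 0), (-2, 0), (-1, 0)]
H-H contact: residue 3 @(-2,-1) - residue 8 @(-2, 0)

Answer: 1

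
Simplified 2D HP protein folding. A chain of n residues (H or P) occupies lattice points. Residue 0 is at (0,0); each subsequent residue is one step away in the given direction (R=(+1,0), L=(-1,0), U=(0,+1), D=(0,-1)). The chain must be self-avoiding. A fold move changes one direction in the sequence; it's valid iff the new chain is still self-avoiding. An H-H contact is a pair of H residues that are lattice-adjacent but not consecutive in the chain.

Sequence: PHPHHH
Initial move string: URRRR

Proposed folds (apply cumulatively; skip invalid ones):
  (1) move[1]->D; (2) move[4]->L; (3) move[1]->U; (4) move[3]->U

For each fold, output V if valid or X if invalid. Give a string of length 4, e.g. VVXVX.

Answer: XXVV

Derivation:
Initial: URRRR -> [(0, 0), (0, 1), (1, 1), (2, 1), (3, 1), (4, 1)]
Fold 1: move[1]->D => UDRRR INVALID (collision), skipped
Fold 2: move[4]->L => URRRL INVALID (collision), skipped
Fold 3: move[1]->U => UURRR VALID
Fold 4: move[3]->U => UURUR VALID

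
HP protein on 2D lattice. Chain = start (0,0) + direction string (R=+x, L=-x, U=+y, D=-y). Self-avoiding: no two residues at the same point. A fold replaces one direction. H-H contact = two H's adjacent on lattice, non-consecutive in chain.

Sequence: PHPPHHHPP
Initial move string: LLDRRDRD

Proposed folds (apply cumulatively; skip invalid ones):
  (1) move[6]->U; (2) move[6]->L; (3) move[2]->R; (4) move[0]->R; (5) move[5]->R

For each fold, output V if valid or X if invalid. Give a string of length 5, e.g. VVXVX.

Initial: LLDRRDRD -> [(0, 0), (-1, 0), (-2, 0), (-2, -1), (-1, -1), (0, -1), (0, -2), (1, -2), (1, -3)]
Fold 1: move[6]->U => LLDRRDUD INVALID (collision), skipped
Fold 2: move[6]->L => LLDRRDLD VALID
Fold 3: move[2]->R => LLRRRDLD INVALID (collision), skipped
Fold 4: move[0]->R => RLDRRDLD INVALID (collision), skipped
Fold 5: move[5]->R => LLDRRRLD INVALID (collision), skipped

Answer: XVXXX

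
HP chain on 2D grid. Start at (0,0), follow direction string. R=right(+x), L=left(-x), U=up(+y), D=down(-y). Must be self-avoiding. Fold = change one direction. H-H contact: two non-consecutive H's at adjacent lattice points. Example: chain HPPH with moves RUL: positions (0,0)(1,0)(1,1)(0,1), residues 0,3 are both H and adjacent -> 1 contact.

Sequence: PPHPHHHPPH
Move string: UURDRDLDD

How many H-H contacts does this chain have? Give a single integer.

Answer: 0

Derivation:
Positions: [(0, 0), (0, 1), (0, 2), (1, 2), (1, 1), (2, 1), (2, 0), (1, 0), (1, -1), (1, -2)]
No H-H contacts found.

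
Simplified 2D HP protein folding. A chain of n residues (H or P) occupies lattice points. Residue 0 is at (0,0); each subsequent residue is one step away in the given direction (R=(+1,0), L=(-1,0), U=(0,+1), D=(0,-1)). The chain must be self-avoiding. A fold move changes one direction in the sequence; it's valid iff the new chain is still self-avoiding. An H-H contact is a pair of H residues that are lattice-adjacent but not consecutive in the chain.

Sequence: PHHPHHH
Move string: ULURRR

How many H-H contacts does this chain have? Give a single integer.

Answer: 1

Derivation:
Positions: [(0, 0), (0, 1), (-1, 1), (-1, 2), (0, 2), (1, 2), (2, 2)]
H-H contact: residue 1 @(0,1) - residue 4 @(0, 2)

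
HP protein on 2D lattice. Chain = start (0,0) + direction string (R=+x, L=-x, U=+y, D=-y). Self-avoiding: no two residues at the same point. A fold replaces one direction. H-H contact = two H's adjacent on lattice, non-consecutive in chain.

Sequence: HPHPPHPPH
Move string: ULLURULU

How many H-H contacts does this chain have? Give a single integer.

Answer: 1

Derivation:
Positions: [(0, 0), (0, 1), (-1, 1), (-2, 1), (-2, 2), (-1, 2), (-1, 3), (-2, 3), (-2, 4)]
H-H contact: residue 2 @(-1,1) - residue 5 @(-1, 2)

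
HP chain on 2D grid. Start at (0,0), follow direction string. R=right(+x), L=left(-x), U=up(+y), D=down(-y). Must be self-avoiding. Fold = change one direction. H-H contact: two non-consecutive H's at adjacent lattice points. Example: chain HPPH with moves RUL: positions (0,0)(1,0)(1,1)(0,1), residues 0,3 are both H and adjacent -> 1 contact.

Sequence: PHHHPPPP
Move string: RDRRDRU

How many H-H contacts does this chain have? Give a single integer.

Positions: [(0, 0), (1, 0), (1, -1), (2, -1), (3, -1), (3, -2), (4, -2), (4, -1)]
No H-H contacts found.

Answer: 0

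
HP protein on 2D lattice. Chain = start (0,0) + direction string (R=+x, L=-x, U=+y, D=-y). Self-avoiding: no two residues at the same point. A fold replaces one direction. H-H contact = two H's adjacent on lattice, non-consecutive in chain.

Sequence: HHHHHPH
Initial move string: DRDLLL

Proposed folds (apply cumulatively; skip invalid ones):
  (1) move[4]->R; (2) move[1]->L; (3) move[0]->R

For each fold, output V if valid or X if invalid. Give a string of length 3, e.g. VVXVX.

Initial: DRDLLL -> [(0, 0), (0, -1), (1, -1), (1, -2), (0, -2), (-1, -2), (-2, -2)]
Fold 1: move[4]->R => DRDLRL INVALID (collision), skipped
Fold 2: move[1]->L => DLDLLL VALID
Fold 3: move[0]->R => RLDLLL INVALID (collision), skipped

Answer: XVX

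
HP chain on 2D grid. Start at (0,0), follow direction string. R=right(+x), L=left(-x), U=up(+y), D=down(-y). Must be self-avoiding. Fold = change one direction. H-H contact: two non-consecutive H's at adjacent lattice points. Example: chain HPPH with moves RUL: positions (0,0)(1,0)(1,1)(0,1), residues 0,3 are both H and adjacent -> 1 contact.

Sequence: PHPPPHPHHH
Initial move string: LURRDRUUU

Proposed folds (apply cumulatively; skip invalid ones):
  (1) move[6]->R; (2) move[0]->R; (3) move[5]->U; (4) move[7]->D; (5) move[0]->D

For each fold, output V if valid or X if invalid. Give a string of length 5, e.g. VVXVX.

Answer: VVXXX

Derivation:
Initial: LURRDRUUU -> [(0, 0), (-1, 0), (-1, 1), (0, 1), (1, 1), (1, 0), (2, 0), (2, 1), (2, 2), (2, 3)]
Fold 1: move[6]->R => LURRDRRUU VALID
Fold 2: move[0]->R => RURRDRRUU VALID
Fold 3: move[5]->U => RURRDURUU INVALID (collision), skipped
Fold 4: move[7]->D => RURRDRRDU INVALID (collision), skipped
Fold 5: move[0]->D => DURRDRRUU INVALID (collision), skipped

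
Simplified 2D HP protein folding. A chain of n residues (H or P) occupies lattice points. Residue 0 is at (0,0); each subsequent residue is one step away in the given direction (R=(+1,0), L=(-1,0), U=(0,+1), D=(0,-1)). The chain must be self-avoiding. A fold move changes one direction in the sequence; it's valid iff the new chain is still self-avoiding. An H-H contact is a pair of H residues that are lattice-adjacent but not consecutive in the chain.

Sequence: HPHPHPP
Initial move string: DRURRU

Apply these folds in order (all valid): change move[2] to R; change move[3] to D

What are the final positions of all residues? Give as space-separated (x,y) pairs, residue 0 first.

Answer: (0,0) (0,-1) (1,-1) (2,-1) (2,-2) (3,-2) (3,-1)

Derivation:
Initial moves: DRURRU
Fold: move[2]->R => DRRRRU (positions: [(0, 0), (0, -1), (1, -1), (2, -1), (3, -1), (4, -1), (4, 0)])
Fold: move[3]->D => DRRDRU (positions: [(0, 0), (0, -1), (1, -1), (2, -1), (2, -2), (3, -2), (3, -1)])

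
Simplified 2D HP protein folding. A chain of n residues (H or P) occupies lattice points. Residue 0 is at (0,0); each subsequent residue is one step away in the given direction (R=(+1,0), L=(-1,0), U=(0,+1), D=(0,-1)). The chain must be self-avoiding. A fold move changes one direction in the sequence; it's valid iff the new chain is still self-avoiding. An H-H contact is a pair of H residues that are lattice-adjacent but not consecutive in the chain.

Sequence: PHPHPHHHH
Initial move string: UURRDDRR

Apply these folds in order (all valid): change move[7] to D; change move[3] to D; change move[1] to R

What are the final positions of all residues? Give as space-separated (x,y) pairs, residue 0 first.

Initial moves: UURRDDRR
Fold: move[7]->D => UURRDDRD (positions: [(0, 0), (0, 1), (0, 2), (1, 2), (2, 2), (2, 1), (2, 0), (3, 0), (3, -1)])
Fold: move[3]->D => UURDDDRD (positions: [(0, 0), (0, 1), (0, 2), (1, 2), (1, 1), (1, 0), (1, -1), (2, -1), (2, -2)])
Fold: move[1]->R => URRDDDRD (positions: [(0, 0), (0, 1), (1, 1), (2, 1), (2, 0), (2, -1), (2, -2), (3, -2), (3, -3)])

Answer: (0,0) (0,1) (1,1) (2,1) (2,0) (2,-1) (2,-2) (3,-2) (3,-3)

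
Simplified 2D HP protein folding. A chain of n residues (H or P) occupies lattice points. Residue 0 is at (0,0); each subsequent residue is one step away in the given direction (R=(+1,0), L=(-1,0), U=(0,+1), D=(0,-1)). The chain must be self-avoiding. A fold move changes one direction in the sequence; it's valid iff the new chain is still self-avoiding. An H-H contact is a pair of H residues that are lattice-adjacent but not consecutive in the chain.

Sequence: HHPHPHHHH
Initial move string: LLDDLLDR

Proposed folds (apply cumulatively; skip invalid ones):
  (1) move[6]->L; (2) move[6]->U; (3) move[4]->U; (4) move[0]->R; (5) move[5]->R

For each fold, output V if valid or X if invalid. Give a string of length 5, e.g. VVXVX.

Initial: LLDDLLDR -> [(0, 0), (-1, 0), (-2, 0), (-2, -1), (-2, -2), (-3, -2), (-4, -2), (-4, -3), (-3, -3)]
Fold 1: move[6]->L => LLDDLLLR INVALID (collision), skipped
Fold 2: move[6]->U => LLDDLLUR VALID
Fold 3: move[4]->U => LLDDULUR INVALID (collision), skipped
Fold 4: move[0]->R => RLDDLLUR INVALID (collision), skipped
Fold 5: move[5]->R => LLDDLRUR INVALID (collision), skipped

Answer: XVXXX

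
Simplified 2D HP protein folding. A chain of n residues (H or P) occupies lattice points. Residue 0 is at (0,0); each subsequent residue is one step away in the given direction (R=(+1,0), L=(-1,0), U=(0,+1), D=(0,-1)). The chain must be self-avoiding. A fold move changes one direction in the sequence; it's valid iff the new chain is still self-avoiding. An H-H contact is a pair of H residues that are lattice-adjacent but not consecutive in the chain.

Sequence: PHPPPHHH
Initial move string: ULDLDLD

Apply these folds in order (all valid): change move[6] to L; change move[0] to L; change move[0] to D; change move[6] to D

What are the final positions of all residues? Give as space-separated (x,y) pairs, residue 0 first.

Answer: (0,0) (0,-1) (-1,-1) (-1,-2) (-2,-2) (-2,-3) (-3,-3) (-3,-4)

Derivation:
Initial moves: ULDLDLD
Fold: move[6]->L => ULDLDLL (positions: [(0, 0), (0, 1), (-1, 1), (-1, 0), (-2, 0), (-2, -1), (-3, -1), (-4, -1)])
Fold: move[0]->L => LLDLDLL (positions: [(0, 0), (-1, 0), (-2, 0), (-2, -1), (-3, -1), (-3, -2), (-4, -2), (-5, -2)])
Fold: move[0]->D => DLDLDLL (positions: [(0, 0), (0, -1), (-1, -1), (-1, -2), (-2, -2), (-2, -3), (-3, -3), (-4, -3)])
Fold: move[6]->D => DLDLDLD (positions: [(0, 0), (0, -1), (-1, -1), (-1, -2), (-2, -2), (-2, -3), (-3, -3), (-3, -4)])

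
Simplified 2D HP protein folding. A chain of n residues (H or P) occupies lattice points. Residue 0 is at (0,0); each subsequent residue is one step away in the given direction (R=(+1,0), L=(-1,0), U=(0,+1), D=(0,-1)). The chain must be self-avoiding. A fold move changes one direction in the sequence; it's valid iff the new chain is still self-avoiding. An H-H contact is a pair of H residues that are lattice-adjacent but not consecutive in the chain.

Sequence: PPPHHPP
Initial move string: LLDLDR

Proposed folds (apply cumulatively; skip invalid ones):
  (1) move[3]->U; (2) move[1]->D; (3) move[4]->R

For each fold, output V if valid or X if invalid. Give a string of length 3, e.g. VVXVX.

Initial: LLDLDR -> [(0, 0), (-1, 0), (-2, 0), (-2, -1), (-3, -1), (-3, -2), (-2, -2)]
Fold 1: move[3]->U => LLDUDR INVALID (collision), skipped
Fold 2: move[1]->D => LDDLDR VALID
Fold 3: move[4]->R => LDDLRR INVALID (collision), skipped

Answer: XVX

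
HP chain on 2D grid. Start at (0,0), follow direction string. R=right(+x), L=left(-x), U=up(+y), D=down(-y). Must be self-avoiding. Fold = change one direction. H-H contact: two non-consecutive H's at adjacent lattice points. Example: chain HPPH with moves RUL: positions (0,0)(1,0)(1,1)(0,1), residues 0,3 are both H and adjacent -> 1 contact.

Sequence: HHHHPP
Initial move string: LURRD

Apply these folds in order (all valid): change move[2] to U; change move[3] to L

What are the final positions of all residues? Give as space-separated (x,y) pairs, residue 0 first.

Answer: (0,0) (-1,0) (-1,1) (-1,2) (-2,2) (-2,1)

Derivation:
Initial moves: LURRD
Fold: move[2]->U => LUURD (positions: [(0, 0), (-1, 0), (-1, 1), (-1, 2), (0, 2), (0, 1)])
Fold: move[3]->L => LUULD (positions: [(0, 0), (-1, 0), (-1, 1), (-1, 2), (-2, 2), (-2, 1)])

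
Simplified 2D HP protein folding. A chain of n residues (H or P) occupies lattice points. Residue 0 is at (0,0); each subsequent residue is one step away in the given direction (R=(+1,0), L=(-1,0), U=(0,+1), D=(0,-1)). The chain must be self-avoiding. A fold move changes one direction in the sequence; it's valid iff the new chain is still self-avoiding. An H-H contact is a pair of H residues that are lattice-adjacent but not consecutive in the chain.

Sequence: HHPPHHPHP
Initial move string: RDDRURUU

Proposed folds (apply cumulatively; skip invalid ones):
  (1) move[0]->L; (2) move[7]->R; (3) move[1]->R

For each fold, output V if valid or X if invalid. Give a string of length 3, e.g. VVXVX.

Answer: VVX

Derivation:
Initial: RDDRURUU -> [(0, 0), (1, 0), (1, -1), (1, -2), (2, -2), (2, -1), (3, -1), (3, 0), (3, 1)]
Fold 1: move[0]->L => LDDRURUU VALID
Fold 2: move[7]->R => LDDRURUR VALID
Fold 3: move[1]->R => LRDRURUR INVALID (collision), skipped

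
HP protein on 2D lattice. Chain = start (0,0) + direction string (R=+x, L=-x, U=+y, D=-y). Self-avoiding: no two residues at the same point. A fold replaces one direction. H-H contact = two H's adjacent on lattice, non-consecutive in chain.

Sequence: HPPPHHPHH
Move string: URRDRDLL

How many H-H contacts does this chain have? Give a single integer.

Positions: [(0, 0), (0, 1), (1, 1), (2, 1), (2, 0), (3, 0), (3, -1), (2, -1), (1, -1)]
H-H contact: residue 4 @(2,0) - residue 7 @(2, -1)

Answer: 1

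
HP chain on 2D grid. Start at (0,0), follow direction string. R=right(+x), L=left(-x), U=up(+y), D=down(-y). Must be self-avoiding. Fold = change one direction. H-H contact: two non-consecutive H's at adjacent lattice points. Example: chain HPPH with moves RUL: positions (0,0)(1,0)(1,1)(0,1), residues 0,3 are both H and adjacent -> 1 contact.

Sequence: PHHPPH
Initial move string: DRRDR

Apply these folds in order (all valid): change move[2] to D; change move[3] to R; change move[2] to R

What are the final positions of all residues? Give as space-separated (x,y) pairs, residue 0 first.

Initial moves: DRRDR
Fold: move[2]->D => DRDDR (positions: [(0, 0), (0, -1), (1, -1), (1, -2), (1, -3), (2, -3)])
Fold: move[3]->R => DRDRR (positions: [(0, 0), (0, -1), (1, -1), (1, -2), (2, -2), (3, -2)])
Fold: move[2]->R => DRRRR (positions: [(0, 0), (0, -1), (1, -1), (2, -1), (3, -1), (4, -1)])

Answer: (0,0) (0,-1) (1,-1) (2,-1) (3,-1) (4,-1)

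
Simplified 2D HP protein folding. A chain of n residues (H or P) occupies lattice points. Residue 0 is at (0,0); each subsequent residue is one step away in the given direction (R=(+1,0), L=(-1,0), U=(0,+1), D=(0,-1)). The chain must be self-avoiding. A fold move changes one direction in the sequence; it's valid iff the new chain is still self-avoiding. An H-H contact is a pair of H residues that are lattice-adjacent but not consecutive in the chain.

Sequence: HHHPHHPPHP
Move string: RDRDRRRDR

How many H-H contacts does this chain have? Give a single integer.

Positions: [(0, 0), (1, 0), (1, -1), (2, -1), (2, -2), (3, -2), (4, -2), (5, -2), (5, -3), (6, -3)]
No H-H contacts found.

Answer: 0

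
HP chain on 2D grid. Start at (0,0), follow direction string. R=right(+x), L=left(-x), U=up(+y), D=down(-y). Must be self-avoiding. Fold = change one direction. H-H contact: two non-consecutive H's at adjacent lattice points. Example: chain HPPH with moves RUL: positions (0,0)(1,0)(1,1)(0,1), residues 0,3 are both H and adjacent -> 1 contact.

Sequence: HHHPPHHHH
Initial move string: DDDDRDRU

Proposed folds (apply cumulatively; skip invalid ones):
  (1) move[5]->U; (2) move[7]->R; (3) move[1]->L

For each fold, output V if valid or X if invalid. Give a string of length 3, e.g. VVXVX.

Initial: DDDDRDRU -> [(0, 0), (0, -1), (0, -2), (0, -3), (0, -4), (1, -4), (1, -5), (2, -5), (2, -4)]
Fold 1: move[5]->U => DDDDRURU VALID
Fold 2: move[7]->R => DDDDRURR VALID
Fold 3: move[1]->L => DLDDRURR VALID

Answer: VVV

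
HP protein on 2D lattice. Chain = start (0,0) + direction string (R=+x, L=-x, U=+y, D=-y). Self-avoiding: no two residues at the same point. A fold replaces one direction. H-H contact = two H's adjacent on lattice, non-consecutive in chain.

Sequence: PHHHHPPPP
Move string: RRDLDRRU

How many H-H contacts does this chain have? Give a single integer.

Positions: [(0, 0), (1, 0), (2, 0), (2, -1), (1, -1), (1, -2), (2, -2), (3, -2), (3, -1)]
H-H contact: residue 1 @(1,0) - residue 4 @(1, -1)

Answer: 1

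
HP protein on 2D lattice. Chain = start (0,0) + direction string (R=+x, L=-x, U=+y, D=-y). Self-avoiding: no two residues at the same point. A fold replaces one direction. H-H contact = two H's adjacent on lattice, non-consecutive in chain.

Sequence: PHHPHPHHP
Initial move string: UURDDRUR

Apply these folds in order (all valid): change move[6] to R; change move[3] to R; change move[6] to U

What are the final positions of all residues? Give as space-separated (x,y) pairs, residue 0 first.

Answer: (0,0) (0,1) (0,2) (1,2) (2,2) (2,1) (3,1) (3,2) (4,2)

Derivation:
Initial moves: UURDDRUR
Fold: move[6]->R => UURDDRRR (positions: [(0, 0), (0, 1), (0, 2), (1, 2), (1, 1), (1, 0), (2, 0), (3, 0), (4, 0)])
Fold: move[3]->R => UURRDRRR (positions: [(0, 0), (0, 1), (0, 2), (1, 2), (2, 2), (2, 1), (3, 1), (4, 1), (5, 1)])
Fold: move[6]->U => UURRDRUR (positions: [(0, 0), (0, 1), (0, 2), (1, 2), (2, 2), (2, 1), (3, 1), (3, 2), (4, 2)])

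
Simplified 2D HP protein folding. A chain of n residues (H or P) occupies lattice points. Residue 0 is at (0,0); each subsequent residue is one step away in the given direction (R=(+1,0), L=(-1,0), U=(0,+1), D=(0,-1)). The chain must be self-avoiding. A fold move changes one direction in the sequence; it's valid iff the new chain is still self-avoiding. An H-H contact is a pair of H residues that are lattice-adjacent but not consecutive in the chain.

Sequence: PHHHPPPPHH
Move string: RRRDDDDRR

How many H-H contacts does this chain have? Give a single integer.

Positions: [(0, 0), (1, 0), (2, 0), (3, 0), (3, -1), (3, -2), (3, -3), (3, -4), (4, -4), (5, -4)]
No H-H contacts found.

Answer: 0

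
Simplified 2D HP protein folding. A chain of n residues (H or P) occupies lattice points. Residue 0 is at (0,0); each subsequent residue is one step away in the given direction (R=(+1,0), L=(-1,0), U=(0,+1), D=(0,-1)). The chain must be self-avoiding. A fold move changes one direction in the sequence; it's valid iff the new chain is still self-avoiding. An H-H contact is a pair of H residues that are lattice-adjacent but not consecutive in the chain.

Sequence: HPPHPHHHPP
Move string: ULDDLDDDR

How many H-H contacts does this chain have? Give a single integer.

Answer: 1

Derivation:
Positions: [(0, 0), (0, 1), (-1, 1), (-1, 0), (-1, -1), (-2, -1), (-2, -2), (-2, -3), (-2, -4), (-1, -4)]
H-H contact: residue 0 @(0,0) - residue 3 @(-1, 0)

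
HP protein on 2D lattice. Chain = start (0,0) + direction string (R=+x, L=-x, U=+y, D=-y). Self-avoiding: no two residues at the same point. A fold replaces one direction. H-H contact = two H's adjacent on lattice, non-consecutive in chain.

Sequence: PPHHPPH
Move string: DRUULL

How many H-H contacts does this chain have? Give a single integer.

Positions: [(0, 0), (0, -1), (1, -1), (1, 0), (1, 1), (0, 1), (-1, 1)]
No H-H contacts found.

Answer: 0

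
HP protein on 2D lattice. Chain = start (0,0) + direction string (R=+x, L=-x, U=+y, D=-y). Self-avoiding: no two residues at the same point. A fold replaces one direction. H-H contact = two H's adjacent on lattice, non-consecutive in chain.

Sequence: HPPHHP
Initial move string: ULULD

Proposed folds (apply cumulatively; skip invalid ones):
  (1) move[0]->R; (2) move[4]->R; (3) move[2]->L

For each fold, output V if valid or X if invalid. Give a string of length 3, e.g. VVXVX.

Answer: XXV

Derivation:
Initial: ULULD -> [(0, 0), (0, 1), (-1, 1), (-1, 2), (-2, 2), (-2, 1)]
Fold 1: move[0]->R => RLULD INVALID (collision), skipped
Fold 2: move[4]->R => ULULR INVALID (collision), skipped
Fold 3: move[2]->L => ULLLD VALID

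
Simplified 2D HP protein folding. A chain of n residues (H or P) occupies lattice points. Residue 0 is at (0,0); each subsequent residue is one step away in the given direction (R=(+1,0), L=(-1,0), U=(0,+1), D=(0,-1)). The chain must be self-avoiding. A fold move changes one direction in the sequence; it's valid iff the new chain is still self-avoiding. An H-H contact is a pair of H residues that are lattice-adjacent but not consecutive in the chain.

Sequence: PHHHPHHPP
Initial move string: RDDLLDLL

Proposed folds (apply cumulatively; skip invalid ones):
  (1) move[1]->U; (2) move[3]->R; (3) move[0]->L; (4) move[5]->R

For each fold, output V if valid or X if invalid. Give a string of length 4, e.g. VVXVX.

Answer: XXVX

Derivation:
Initial: RDDLLDLL -> [(0, 0), (1, 0), (1, -1), (1, -2), (0, -2), (-1, -2), (-1, -3), (-2, -3), (-3, -3)]
Fold 1: move[1]->U => RUDLLDLL INVALID (collision), skipped
Fold 2: move[3]->R => RDDRLDLL INVALID (collision), skipped
Fold 3: move[0]->L => LDDLLDLL VALID
Fold 4: move[5]->R => LDDLLRLL INVALID (collision), skipped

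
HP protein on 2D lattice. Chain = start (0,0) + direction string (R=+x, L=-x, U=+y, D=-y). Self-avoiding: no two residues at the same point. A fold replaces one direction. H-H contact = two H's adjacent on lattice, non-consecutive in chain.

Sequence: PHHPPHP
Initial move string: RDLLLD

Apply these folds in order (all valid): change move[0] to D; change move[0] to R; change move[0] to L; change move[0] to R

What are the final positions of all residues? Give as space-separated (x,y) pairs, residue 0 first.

Answer: (0,0) (1,0) (1,-1) (0,-1) (-1,-1) (-2,-1) (-2,-2)

Derivation:
Initial moves: RDLLLD
Fold: move[0]->D => DDLLLD (positions: [(0, 0), (0, -1), (0, -2), (-1, -2), (-2, -2), (-3, -2), (-3, -3)])
Fold: move[0]->R => RDLLLD (positions: [(0, 0), (1, 0), (1, -1), (0, -1), (-1, -1), (-2, -1), (-2, -2)])
Fold: move[0]->L => LDLLLD (positions: [(0, 0), (-1, 0), (-1, -1), (-2, -1), (-3, -1), (-4, -1), (-4, -2)])
Fold: move[0]->R => RDLLLD (positions: [(0, 0), (1, 0), (1, -1), (0, -1), (-1, -1), (-2, -1), (-2, -2)])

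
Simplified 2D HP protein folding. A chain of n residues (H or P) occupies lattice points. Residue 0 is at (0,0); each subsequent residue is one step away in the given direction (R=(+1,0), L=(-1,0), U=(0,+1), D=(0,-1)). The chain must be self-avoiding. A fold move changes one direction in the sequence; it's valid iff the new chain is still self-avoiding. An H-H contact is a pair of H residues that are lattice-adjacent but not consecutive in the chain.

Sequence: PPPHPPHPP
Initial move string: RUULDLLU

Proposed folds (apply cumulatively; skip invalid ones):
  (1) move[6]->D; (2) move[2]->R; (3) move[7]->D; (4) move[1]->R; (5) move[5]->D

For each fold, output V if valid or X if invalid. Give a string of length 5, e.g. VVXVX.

Initial: RUULDLLU -> [(0, 0), (1, 0), (1, 1), (1, 2), (0, 2), (0, 1), (-1, 1), (-2, 1), (-2, 2)]
Fold 1: move[6]->D => RUULDLDU INVALID (collision), skipped
Fold 2: move[2]->R => RURLDLLU INVALID (collision), skipped
Fold 3: move[7]->D => RUULDLLD VALID
Fold 4: move[1]->R => RRULDLLD INVALID (collision), skipped
Fold 5: move[5]->D => RUULDDLD INVALID (collision), skipped

Answer: XXVXX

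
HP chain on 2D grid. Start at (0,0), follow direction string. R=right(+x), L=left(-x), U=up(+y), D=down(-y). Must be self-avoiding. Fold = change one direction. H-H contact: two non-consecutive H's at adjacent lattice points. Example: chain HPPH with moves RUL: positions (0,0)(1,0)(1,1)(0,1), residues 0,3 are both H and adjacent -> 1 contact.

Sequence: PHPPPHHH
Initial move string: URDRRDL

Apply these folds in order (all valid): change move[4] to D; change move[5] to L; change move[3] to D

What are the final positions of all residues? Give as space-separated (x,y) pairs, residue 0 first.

Answer: (0,0) (0,1) (1,1) (1,0) (1,-1) (1,-2) (0,-2) (-1,-2)

Derivation:
Initial moves: URDRRDL
Fold: move[4]->D => URDRDDL (positions: [(0, 0), (0, 1), (1, 1), (1, 0), (2, 0), (2, -1), (2, -2), (1, -2)])
Fold: move[5]->L => URDRDLL (positions: [(0, 0), (0, 1), (1, 1), (1, 0), (2, 0), (2, -1), (1, -1), (0, -1)])
Fold: move[3]->D => URDDDLL (positions: [(0, 0), (0, 1), (1, 1), (1, 0), (1, -1), (1, -2), (0, -2), (-1, -2)])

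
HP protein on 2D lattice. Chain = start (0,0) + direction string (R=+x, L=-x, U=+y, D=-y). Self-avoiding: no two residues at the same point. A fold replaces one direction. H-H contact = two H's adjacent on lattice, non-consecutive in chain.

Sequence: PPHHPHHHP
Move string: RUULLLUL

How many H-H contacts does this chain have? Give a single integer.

Positions: [(0, 0), (1, 0), (1, 1), (1, 2), (0, 2), (-1, 2), (-2, 2), (-2, 3), (-3, 3)]
No H-H contacts found.

Answer: 0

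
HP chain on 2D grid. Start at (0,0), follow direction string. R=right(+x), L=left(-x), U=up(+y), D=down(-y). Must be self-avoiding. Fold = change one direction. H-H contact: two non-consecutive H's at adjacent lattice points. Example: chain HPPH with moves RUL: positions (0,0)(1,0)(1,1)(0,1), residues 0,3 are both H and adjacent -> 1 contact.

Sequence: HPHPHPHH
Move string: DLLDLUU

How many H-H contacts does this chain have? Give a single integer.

Positions: [(0, 0), (0, -1), (-1, -1), (-2, -1), (-2, -2), (-3, -2), (-3, -1), (-3, 0)]
No H-H contacts found.

Answer: 0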